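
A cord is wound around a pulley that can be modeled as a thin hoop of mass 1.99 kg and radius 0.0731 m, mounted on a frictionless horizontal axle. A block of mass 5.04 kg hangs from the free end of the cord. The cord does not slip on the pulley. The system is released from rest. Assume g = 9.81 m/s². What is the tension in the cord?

T ≈ 14.0 N

I = MR² = (1.99)(0.0731)² = 0.01063 kg·m².
Block: mg − T = ma. Pulley: TR = Iα. No-slip: a = αR, so T = (I/R²)a = 1.990·a.
Then mg = (m + 1.990)a, so a = (5.04)(9.81)/(5.04 + 1.990) = 7.033 m/s².
T = 1.990·a = 14.00 N.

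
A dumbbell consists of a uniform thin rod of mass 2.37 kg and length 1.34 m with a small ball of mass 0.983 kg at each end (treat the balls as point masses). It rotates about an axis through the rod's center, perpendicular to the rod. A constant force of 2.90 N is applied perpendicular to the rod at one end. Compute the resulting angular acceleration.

I_rod = (1/12)ML² = (1/12)(2.37)(1.34)² = 0.3546 kg·m².
I_balls = 2·m·(L/2)² = 2(0.983)(0.6700)² = 0.8825 kg·m².
Total I = 1.237 kg·m².
τ = F·(L/2) = (2.90)(0.670) = 1.943 N·m.
α = τ/I = 1.943/1.237 = 1.571 rad/s².

α ≈ 1.57 rad/s²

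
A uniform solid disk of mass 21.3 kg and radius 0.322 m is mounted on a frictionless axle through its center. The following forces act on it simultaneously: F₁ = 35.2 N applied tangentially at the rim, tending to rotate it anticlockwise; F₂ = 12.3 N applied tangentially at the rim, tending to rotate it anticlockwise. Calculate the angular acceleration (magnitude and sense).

α ≈ 13.9 rad/s², anticlockwise

I = ½MR² = (1/2)(21.3)(0.322)² = 1.104 kg·m².
Taking anticlockwise as positive: τ₁ = +(35.2)(0.322) = +11.33 N·m; τ₂ = +(12.3)(0.322) = +3.961 N·m.
Net torque τ = 15.30 N·m.
α = τ/I = 15.30/1.104 = 13.85 rad/s².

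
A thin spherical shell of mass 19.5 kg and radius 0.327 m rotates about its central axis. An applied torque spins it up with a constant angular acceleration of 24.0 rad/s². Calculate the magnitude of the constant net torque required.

τ ≈ 33.4 N·m

I = (2/3)MR² = (2/3)(19.5)(0.327)² = 1.390 kg·m².
τ = Iα = (1.390)(24.00) = 33.36 N·m.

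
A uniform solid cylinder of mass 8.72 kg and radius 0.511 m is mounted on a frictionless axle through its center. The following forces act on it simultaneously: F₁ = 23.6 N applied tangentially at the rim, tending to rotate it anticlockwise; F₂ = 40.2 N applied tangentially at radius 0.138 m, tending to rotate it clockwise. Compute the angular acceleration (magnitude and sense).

α ≈ 5.72 rad/s², anticlockwise

I = ½MR² = (1/2)(8.72)(0.511)² = 1.138 kg·m².
Taking anticlockwise as positive: τ₁ = +(23.6)(0.511) = +12.06 N·m; τ₂ = −(40.2)(0.138) = −5.548 N·m.
Net torque τ = 6.512 N·m.
α = τ/I = 6.512/1.138 = 5.720 rad/s².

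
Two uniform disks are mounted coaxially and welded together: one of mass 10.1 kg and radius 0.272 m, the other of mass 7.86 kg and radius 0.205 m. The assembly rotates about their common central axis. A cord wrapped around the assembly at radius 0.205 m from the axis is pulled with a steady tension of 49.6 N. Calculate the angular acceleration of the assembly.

I = ½M₁R₁² + ½M₂R₂² = ½(10.1)(0.272)² + ½(7.86)(0.205)² = 0.5388 kg·m².
τ = F r = (49.6)(0.205) = 10.17 N·m.
α = τ/I = 10.17/0.5388 = 18.87 rad/s².

α ≈ 18.9 rad/s²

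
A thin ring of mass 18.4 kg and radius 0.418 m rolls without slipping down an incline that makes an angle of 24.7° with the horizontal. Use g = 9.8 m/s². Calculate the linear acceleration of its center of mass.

a ≈ 2.05 m/s²

Translation along the incline: Mg sinθ − f = Ma.
Rotation about the center: fR = Iα with I = MR². No-slip gives a = αR, so f = (I/R²)a = M a.
Substituting: Mg sinθ = (1 + 1.000)Ma, so a = g sinθ/(1 + 1.000) = (9.8) sin 24.7° / 2.000 = 2.048 m/s².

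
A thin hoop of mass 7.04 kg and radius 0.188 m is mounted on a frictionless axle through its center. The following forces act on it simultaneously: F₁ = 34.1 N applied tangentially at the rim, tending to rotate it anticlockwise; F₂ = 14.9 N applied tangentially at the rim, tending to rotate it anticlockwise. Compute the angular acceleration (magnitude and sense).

α ≈ 37.0 rad/s², anticlockwise

I = MR² = (7.04)(0.188)² = 0.2488 kg·m².
Taking anticlockwise as positive: τ₁ = +(34.1)(0.188) = +6.411 N·m; τ₂ = +(14.9)(0.188) = +2.801 N·m.
Net torque τ = 9.212 N·m.
α = τ/I = 9.212/0.2488 = 37.02 rad/s².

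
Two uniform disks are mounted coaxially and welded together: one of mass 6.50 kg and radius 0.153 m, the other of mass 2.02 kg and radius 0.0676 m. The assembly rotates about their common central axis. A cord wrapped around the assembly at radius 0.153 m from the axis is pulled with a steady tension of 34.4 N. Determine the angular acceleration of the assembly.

α ≈ 65.2 rad/s²

I = ½M₁R₁² + ½M₂R₂² = ½(6.50)(0.153)² + ½(2.02)(0.0676)² = 0.08069 kg·m².
τ = F r = (34.4)(0.153) = 5.263 N·m.
α = τ/I = 5.263/0.08069 = 65.22 rad/s².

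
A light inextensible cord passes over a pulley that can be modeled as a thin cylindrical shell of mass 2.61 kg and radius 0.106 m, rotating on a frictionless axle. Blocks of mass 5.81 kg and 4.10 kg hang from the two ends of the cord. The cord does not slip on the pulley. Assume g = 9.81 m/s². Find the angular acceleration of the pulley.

α ≈ 12.6 rad/s²

I = MR² = (2.61)(0.106)² = 0.02933 kg·m².
Heavier block: m₁g − T₁ = m₁a. Lighter block: T₂ − m₂g = m₂a.
Pulley: (T₁ − T₂)R = Iα = I(a/R), so T₁ − T₂ = (I/R²)a = 1·M_p a = 2.610·a.
Adding the three: (m₁ − m₂)g = (m₁ + m₂ + 2.610)a, so a = (5.81 − 4.10)(9.81)/(5.81 + 4.10 + 2.610) = 1.340 m/s².
α = a/R = 1.340/0.106 = 12.64 rad/s².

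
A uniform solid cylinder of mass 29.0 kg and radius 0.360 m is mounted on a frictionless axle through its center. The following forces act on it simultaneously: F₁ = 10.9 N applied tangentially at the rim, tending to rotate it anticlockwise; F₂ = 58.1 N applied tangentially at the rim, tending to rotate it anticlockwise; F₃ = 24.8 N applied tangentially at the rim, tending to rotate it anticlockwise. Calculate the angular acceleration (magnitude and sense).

α ≈ 18.0 rad/s², anticlockwise

I = ½MR² = (1/2)(29.0)(0.360)² = 1.879 kg·m².
Taking anticlockwise as positive: τ₁ = +(10.9)(0.360) = +3.924 N·m; τ₂ = +(58.1)(0.360) = +20.92 N·m; τ₃ = +(24.8)(0.360) = +8.928 N·m.
Net torque τ = 33.77 N·m.
α = τ/I = 33.77/1.879 = 17.97 rad/s².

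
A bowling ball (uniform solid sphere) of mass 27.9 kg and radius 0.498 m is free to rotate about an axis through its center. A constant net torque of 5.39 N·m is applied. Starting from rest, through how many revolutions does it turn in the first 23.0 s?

I = (2/5)MR² = (2/5)(27.9)(0.498)² = 2.768 kg·m².
α = τ/I = 5.39/2.768 = 1.947 rad/s².
θ = ½αt² = ½(1.947)(23.0)² = 515.1 rad.
Revolutions = θ/(2π) = 81.98.

≈ 82.0 revolutions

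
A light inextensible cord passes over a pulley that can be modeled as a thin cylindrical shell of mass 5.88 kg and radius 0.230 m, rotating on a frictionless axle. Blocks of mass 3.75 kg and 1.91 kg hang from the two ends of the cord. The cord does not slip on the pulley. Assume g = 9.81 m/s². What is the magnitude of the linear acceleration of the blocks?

I = MR² = (5.88)(0.230)² = 0.3111 kg·m².
Heavier block: m₁g − T₁ = m₁a. Lighter block: T₂ − m₂g = m₂a.
Pulley: (T₁ − T₂)R = Iα = I(a/R), so T₁ − T₂ = (I/R²)a = 1·M_p a = 5.880·a.
Adding the three: (m₁ − m₂)g = (m₁ + m₂ + 5.880)a, so a = (3.75 − 1.91)(9.81)/(3.75 + 1.91 + 5.880) = 1.564 m/s².

a ≈ 1.56 m/s²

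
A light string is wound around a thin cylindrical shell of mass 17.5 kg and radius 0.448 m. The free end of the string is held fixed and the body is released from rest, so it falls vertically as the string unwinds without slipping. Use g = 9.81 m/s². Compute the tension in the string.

T ≈ 85.8 N

Translation: Mg − T = Ma. Rotation about the center: TR = Iα with I = MR².
With a = αR: T = (I/R²)a = M a, so Mg = (1 + 1.000)Ma.
a = g/(1 + 1.000) = 9.81/2.000 = 4.905 m/s².
T = 1.000·M·a = (1.000)(17.5)(4.905) = 85.84 N.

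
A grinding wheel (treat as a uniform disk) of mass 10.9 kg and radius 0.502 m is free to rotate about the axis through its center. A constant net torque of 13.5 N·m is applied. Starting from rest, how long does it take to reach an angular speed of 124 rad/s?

t ≈ 12.6 s

I = ½MR² = (1/2)(10.9)(0.502)² = 1.373 kg·m².
α = τ/I = 13.5/1.373 = 9.829 rad/s².
ω = αt ⇒ t = ω/α = 124/9.829 = 12.62 s.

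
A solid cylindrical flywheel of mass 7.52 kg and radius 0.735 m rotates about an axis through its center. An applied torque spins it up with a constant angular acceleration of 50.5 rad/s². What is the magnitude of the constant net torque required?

τ ≈ 103 N·m

I = ½MR² = (1/2)(7.52)(0.735)² = 2.031 kg·m².
τ = Iα = (2.031)(50.50) = 102.6 N·m.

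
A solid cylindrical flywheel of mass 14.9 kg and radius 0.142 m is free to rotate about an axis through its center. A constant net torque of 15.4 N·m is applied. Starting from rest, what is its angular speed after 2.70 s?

ω ≈ 277 rad/s

I = ½MR² = (1/2)(14.9)(0.142)² = 0.1502 kg·m².
α = τ/I = 15.4/0.1502 = 102.5 rad/s².
ω = ω₀ + αt = 0 + (102.5)(2.70) = 276.8 rad/s.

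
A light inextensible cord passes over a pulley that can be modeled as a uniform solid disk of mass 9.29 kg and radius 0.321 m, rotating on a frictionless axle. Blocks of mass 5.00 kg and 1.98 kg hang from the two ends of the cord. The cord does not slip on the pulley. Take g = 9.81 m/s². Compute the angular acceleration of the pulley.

I = ½MR² = (1/2)(9.29)(0.321)² = 0.4786 kg·m².
Heavier block: m₁g − T₁ = m₁a. Lighter block: T₂ − m₂g = m₂a.
Pulley: (T₁ − T₂)R = Iα = I(a/R), so T₁ − T₂ = (I/R²)a = (1/2)M_p a = 4.645·a.
Adding the three: (m₁ − m₂)g = (m₁ + m₂ + 4.645)a, so a = (5.00 − 1.98)(9.81)/(5.00 + 1.98 + 4.645) = 2.548 m/s².
α = a/R = 2.548/0.321 = 7.939 rad/s².

α ≈ 7.94 rad/s²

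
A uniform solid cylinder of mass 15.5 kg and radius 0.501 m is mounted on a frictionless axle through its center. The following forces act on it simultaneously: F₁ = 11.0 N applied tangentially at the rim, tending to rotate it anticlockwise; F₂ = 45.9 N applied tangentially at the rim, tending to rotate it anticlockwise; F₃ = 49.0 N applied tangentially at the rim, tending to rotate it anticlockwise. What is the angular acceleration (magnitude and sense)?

α ≈ 27.3 rad/s², anticlockwise

I = ½MR² = (1/2)(15.5)(0.501)² = 1.945 kg·m².
Taking anticlockwise as positive: τ₁ = +(11.0)(0.501) = +5.511 N·m; τ₂ = +(45.9)(0.501) = +23.00 N·m; τ₃ = +(49.0)(0.501) = +24.55 N·m.
Net torque τ = 53.06 N·m.
α = τ/I = 53.06/1.945 = 27.27 rad/s².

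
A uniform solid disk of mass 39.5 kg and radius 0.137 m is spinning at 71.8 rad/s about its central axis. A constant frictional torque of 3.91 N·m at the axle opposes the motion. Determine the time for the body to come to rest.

t ≈ 6.81 s

I = ½MR² = (1/2)(39.5)(0.137)² = 0.3707 kg·m².
The net torque has magnitude 3.91 N·m, opposing ω.
|α| = τ/I = 3.910/0.3707 = 10.55 rad/s² (deceleration).
0 = ω₀ − |α|t ⇒ t = ω₀/|α| = 71.8/10.55 = 6.807 s.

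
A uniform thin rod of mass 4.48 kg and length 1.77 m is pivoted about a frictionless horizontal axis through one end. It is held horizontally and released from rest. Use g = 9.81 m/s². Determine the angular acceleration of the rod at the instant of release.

About the pivot, I = (1/3)ML² = (1/3)(4.48)(1.77)² = 4.678 kg·m².
The weight acts at the center, a distance L/2 = 0.8850 m from the pivot; τ = Mg(L/2) = 38.89 N·m.
α = τ/I = 38.89/4.678 = 8.314 rad/s².

α ≈ 8.31 rad/s²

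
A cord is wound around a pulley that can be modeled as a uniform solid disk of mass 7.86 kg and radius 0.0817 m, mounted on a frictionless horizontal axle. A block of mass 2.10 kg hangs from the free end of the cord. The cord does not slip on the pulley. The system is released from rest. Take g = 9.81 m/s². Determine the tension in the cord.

I = ½MR² = (1/2)(7.86)(0.0817)² = 0.02623 kg·m².
Block: mg − T = ma. Pulley: TR = Iα. No-slip: a = αR, so T = (I/R²)a = 3.930·a.
Then mg = (m + 3.930)a, so a = (2.10)(9.81)/(2.10 + 3.930) = 3.416 m/s².
T = 3.930·a = 13.43 N.

T ≈ 13.4 N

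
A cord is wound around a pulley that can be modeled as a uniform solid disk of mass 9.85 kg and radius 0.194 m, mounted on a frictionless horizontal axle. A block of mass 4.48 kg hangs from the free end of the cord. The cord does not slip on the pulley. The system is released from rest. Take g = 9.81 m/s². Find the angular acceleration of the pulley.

α ≈ 24.1 rad/s²

I = ½MR² = (1/2)(9.85)(0.194)² = 0.1854 kg·m².
Block: mg − T = ma. Pulley: TR = Iα. No-slip: a = αR, so T = (I/R²)a = 4.925·a.
Then mg = (m + 4.925)a, so a = (4.48)(9.81)/(4.48 + 4.925) = 4.673 m/s².
α = a/R = 4.673/0.194 = 24.09 rad/s².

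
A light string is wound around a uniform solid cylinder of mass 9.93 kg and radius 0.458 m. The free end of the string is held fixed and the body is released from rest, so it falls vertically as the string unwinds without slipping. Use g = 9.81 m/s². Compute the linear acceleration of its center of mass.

a ≈ 6.54 m/s²

Translation: Mg − T = Ma. Rotation about the center: TR = Iα with I = ½MR².
With a = αR: T = (I/R²)a = (1/2)M a, so Mg = (1 + 0.5000)Ma.
a = g/(1 + 0.5000) = 9.81/1.500 = 6.540 m/s².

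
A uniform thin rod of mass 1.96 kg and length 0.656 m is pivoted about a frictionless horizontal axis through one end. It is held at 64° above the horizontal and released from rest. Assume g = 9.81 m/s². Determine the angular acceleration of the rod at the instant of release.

About the pivot, I = (1/3)ML² = (1/3)(1.96)(0.656)² = 0.2812 kg·m².
The weight acts at the center, a distance L/2 = 0.3280 m from the pivot; τ = Mg(L/2) cos 64° = 2.765 N·m.
α = τ/I = 2.765/0.2812 = 9.833 rad/s².
(Equivalently α = (3g/(2L)) cos 64° = 9.833 rad/s².)

α ≈ 9.83 rad/s²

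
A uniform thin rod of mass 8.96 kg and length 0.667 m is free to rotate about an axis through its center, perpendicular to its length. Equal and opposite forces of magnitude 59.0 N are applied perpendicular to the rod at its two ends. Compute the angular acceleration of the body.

I = (1/12)ML² = (1/12)(8.96)(0.667)² = 0.3322 kg·m².
The couple gives τ = F·(L/2) + F·(L/2) = F L = (59.0)(0.667) = 39.35 N·m.
Newton's second law for rotation, τ = Iα, gives α = τ/I = 39.35/0.3322 = 118.5 rad/s².

α ≈ 118 rad/s²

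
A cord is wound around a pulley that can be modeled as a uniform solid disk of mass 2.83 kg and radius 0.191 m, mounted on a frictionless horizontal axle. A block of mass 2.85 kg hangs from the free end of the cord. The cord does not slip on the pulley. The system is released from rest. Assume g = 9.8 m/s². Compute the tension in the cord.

T ≈ 9.27 N

I = ½MR² = (1/2)(2.83)(0.191)² = 0.05162 kg·m².
Block: mg − T = ma. Pulley: TR = Iα. No-slip: a = αR, so T = (I/R²)a = 1.415·a.
Then mg = (m + 1.415)a, so a = (2.85)(9.8)/(2.85 + 1.415) = 6.549 m/s².
T = 1.415·a = 9.266 N.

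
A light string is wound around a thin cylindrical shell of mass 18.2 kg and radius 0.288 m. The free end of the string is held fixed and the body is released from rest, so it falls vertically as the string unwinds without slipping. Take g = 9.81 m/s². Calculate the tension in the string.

T ≈ 89.3 N

Translation: Mg − T = Ma. Rotation about the center: TR = Iα with I = MR².
With a = αR: T = (I/R²)a = M a, so Mg = (1 + 1.000)Ma.
a = g/(1 + 1.000) = 9.81/2.000 = 4.905 m/s².
T = 1.000·M·a = (1.000)(18.2)(4.905) = 89.27 N.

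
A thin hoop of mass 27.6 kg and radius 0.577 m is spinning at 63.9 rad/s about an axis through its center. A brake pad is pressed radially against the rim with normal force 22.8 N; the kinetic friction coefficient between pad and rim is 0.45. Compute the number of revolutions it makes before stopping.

≈ 504 revolutions

I = MR² = (27.6)(0.577)² = 9.189 kg·m².
Friction force f = μN = (0.45)(22.8) = 10.26 N at the rim; torque magnitude τ = fR = 5.920 N·m, opposing ω.
|α| = τ/I = 5.920/9.189 = 0.6443 rad/s² (deceleration).
ω² = ω₀² − 2|α|θ with ω = 0 ⇒ θ = ω₀²/(2|α|) = 3169 rad = 504.3 rev.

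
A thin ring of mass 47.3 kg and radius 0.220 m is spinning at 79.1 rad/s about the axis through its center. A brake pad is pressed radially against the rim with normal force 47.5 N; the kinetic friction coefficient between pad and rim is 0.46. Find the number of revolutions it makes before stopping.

I = MR² = (47.3)(0.220)² = 2.289 kg·m².
Friction force f = μN = (0.46)(47.5) = 21.85 N at the rim; torque magnitude τ = fR = 4.807 N·m, opposing ω.
|α| = τ/I = 4.807/2.289 = 2.100 rad/s² (deceleration).
ω² = ω₀² − 2|α|θ with ω = 0 ⇒ θ = ω₀²/(2|α|) = 1490 rad = 237.1 rev.

≈ 237 revolutions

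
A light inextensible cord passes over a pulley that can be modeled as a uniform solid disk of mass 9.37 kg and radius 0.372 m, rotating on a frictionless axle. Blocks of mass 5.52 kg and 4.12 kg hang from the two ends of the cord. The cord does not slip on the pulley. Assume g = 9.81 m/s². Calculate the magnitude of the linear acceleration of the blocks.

a ≈ 0.959 m/s²

I = ½MR² = (1/2)(9.37)(0.372)² = 0.6483 kg·m².
Heavier block: m₁g − T₁ = m₁a. Lighter block: T₂ − m₂g = m₂a.
Pulley: (T₁ − T₂)R = Iα = I(a/R), so T₁ − T₂ = (I/R²)a = (1/2)M_p a = 4.685·a.
Adding the three: (m₁ − m₂)g = (m₁ + m₂ + 4.685)a, so a = (5.52 − 4.12)(9.81)/(5.52 + 4.12 + 4.685) = 0.9587 m/s².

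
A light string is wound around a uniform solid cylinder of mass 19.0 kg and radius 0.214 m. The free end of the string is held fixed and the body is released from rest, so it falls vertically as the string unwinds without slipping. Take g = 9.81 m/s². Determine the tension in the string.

T ≈ 62.1 N

Translation: Mg − T = Ma. Rotation about the center: TR = Iα with I = ½MR².
With a = αR: T = (I/R²)a = (1/2)M a, so Mg = (1 + 0.5000)Ma.
a = g/(1 + 0.5000) = 9.81/1.500 = 6.540 m/s².
T = 0.5000·M·a = (0.5000)(19.0)(6.540) = 62.13 N.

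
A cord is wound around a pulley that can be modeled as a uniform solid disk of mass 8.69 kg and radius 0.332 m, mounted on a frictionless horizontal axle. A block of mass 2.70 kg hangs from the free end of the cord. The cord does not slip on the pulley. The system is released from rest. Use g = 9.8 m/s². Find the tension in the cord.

I = ½MR² = (1/2)(8.69)(0.332)² = 0.4789 kg·m².
Block: mg − T = ma. Pulley: TR = Iα. No-slip: a = αR, so T = (I/R²)a = 4.345·a.
Then mg = (m + 4.345)a, so a = (2.70)(9.8)/(2.70 + 4.345) = 3.756 m/s².
T = 4.345·a = 16.32 N.

T ≈ 16.3 N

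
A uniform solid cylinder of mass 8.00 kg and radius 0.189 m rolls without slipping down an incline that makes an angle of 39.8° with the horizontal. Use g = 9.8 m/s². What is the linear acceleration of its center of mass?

a ≈ 4.18 m/s²

Translation along the incline: Mg sinθ − f = Ma.
Rotation about the center: fR = Iα with I = ½MR². No-slip gives a = αR, so f = (I/R²)a = (1/2)M a.
Substituting: Mg sinθ = (1 + 0.5000)Ma, so a = g sinθ/(1 + 0.5000) = (9.8) sin 39.8° / 1.500 = 4.182 m/s².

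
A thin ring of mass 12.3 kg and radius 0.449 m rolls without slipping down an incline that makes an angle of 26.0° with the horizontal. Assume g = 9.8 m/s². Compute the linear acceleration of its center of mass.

a ≈ 2.15 m/s²

Translation along the incline: Mg sinθ − f = Ma.
Rotation about the center: fR = Iα with I = MR². No-slip gives a = αR, so f = (I/R²)a = M a.
Substituting: Mg sinθ = (1 + 1.000)Ma, so a = g sinθ/(1 + 1.000) = (9.8) sin 26.0° / 2.000 = 2.148 m/s².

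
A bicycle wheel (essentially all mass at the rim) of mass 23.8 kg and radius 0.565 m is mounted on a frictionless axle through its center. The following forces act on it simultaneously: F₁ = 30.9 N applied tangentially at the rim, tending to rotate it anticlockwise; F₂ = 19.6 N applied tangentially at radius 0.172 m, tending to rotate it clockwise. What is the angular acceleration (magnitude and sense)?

α ≈ 1.85 rad/s², anticlockwise

I = MR² = (23.8)(0.565)² = 7.598 kg·m².
Taking anticlockwise as positive: τ₁ = +(30.9)(0.565) = +17.46 N·m; τ₂ = −(19.6)(0.172) = −3.371 N·m.
Net torque τ = 14.09 N·m.
α = τ/I = 14.09/7.598 = 1.854 rad/s².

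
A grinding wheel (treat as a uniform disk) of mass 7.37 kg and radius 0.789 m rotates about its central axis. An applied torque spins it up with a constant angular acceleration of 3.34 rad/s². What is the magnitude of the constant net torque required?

τ ≈ 7.66 N·m

I = ½MR² = (1/2)(7.37)(0.789)² = 2.294 kg·m².
τ = Iα = (2.294)(3.340) = 7.662 N·m.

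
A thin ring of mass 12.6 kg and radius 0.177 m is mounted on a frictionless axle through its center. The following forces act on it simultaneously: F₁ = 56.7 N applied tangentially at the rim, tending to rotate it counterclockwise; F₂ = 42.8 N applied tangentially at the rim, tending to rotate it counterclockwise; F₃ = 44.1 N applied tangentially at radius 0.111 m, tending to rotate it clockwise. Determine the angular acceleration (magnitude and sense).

α ≈ 32.2 rad/s², counterclockwise

I = MR² = (12.6)(0.177)² = 0.3947 kg·m².
Taking counterclockwise as positive: τ₁ = +(56.7)(0.177) = +10.04 N·m; τ₂ = +(42.8)(0.177) = +7.576 N·m; τ₃ = −(44.1)(0.111) = −4.895 N·m.
Net torque τ = 12.72 N·m.
α = τ/I = 12.72/0.3947 = 32.21 rad/s².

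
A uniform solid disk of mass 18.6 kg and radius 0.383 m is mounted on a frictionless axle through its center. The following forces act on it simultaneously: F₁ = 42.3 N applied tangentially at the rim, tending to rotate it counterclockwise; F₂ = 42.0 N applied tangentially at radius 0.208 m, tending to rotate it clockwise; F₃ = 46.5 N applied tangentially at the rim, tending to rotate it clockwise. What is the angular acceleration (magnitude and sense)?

I = ½MR² = (1/2)(18.6)(0.383)² = 1.364 kg·m².
Taking counterclockwise as positive: τ₁ = +(42.3)(0.383) = +16.20 N·m; τ₂ = −(42.0)(0.208) = −8.736 N·m; τ₃ = −(46.5)(0.383) = −17.81 N·m.
Net torque τ = -10.34 N·m.
α = τ/I = -10.34/1.364 = -7.583 rad/s².

α ≈ 7.58 rad/s², clockwise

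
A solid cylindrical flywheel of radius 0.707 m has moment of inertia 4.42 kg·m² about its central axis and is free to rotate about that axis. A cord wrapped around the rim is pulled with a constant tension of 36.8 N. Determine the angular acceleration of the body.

α ≈ 5.89 rad/s²

τ = F R = (36.8)(0.707) = 26.02 N·m.
Newton's second law for rotation, τ = Iα, gives α = τ/I = 26.02/4.420 = 5.886 rad/s².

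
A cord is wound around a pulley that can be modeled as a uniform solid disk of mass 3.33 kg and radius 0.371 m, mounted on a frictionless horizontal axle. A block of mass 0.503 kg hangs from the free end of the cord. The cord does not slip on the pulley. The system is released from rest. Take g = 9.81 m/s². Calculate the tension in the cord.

I = ½MR² = (1/2)(3.33)(0.371)² = 0.2292 kg·m².
Block: mg − T = ma. Pulley: TR = Iα. No-slip: a = αR, so T = (I/R²)a = 1.665·a.
Then mg = (m + 1.665)a, so a = (0.503)(9.81)/(0.503 + 1.665) = 2.276 m/s².
T = 1.665·a = 3.790 N.

T ≈ 3.79 N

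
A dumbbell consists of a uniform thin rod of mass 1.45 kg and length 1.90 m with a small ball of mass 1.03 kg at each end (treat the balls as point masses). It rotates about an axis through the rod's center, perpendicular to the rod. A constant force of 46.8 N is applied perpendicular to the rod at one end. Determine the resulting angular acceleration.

α ≈ 19.4 rad/s²

I_rod = (1/12)ML² = (1/12)(1.45)(1.90)² = 0.4362 kg·m².
I_balls = 2·m·(L/2)² = 2(1.03)(0.9500)² = 1.859 kg·m².
Total I = 2.295 kg·m².
τ = F·(L/2) = (46.8)(0.950) = 44.46 N·m.
α = τ/I = 44.46/2.295 = 19.37 rad/s².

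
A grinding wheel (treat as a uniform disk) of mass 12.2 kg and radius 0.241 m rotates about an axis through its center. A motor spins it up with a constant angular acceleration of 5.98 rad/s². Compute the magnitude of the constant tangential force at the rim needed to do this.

F ≈ 8.79 N

I = ½MR² = (1/2)(12.2)(0.241)² = 0.3543 kg·m².
The required torque is τ = Iα = (0.3543)(5.980) = 2.119 N·m.
A tangential force at the rim gives τ = FR, so F = τ/R = 2.119/0.241 = 8.791 N.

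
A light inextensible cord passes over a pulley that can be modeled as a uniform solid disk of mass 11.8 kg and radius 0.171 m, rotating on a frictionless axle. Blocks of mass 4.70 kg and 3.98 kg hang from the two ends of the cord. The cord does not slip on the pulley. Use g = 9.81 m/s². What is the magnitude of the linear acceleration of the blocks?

a ≈ 0.484 m/s²

I = ½MR² = (1/2)(11.8)(0.171)² = 0.1725 kg·m².
Heavier block: m₁g − T₁ = m₁a. Lighter block: T₂ − m₂g = m₂a.
Pulley: (T₁ − T₂)R = Iα = I(a/R), so T₁ − T₂ = (I/R²)a = (1/2)M_p a = 5.900·a.
Adding the three: (m₁ − m₂)g = (m₁ + m₂ + 5.900)a, so a = (4.70 − 3.98)(9.81)/(4.70 + 3.98 + 5.900) = 0.4844 m/s².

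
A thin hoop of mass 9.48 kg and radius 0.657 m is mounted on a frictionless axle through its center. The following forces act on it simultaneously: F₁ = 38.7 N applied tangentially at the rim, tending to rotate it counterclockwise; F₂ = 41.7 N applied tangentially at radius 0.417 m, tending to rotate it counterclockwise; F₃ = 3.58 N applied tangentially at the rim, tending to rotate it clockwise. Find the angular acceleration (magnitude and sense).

I = MR² = (9.48)(0.657)² = 4.092 kg·m².
Taking counterclockwise as positive: τ₁ = +(38.7)(0.657) = +25.43 N·m; τ₂ = +(41.7)(0.417) = +17.39 N·m; τ₃ = −(3.58)(0.657) = −2.352 N·m.
Net torque τ = 40.46 N·m.
α = τ/I = 40.46/4.092 = 9.888 rad/s².

α ≈ 9.89 rad/s², counterclockwise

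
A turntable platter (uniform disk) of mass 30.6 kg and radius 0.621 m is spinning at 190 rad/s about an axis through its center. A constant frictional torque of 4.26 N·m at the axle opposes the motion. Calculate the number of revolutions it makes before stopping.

≈ 3980 revolutions

I = ½MR² = (1/2)(30.6)(0.621)² = 5.900 kg·m².
The net torque has magnitude 4.26 N·m, opposing ω.
|α| = τ/I = 4.260/5.900 = 0.7220 rad/s² (deceleration).
ω² = ω₀² − 2|α|θ with ω = 0 ⇒ θ = ω₀²/(2|α|) = 25000 rad = 3979 rev.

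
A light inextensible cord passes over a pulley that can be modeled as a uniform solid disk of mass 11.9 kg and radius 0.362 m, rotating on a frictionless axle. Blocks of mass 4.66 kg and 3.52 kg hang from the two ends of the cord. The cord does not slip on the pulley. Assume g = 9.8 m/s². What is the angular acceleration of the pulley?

I = ½MR² = (1/2)(11.9)(0.362)² = 0.7797 kg·m².
Heavier block: m₁g − T₁ = m₁a. Lighter block: T₂ − m₂g = m₂a.
Pulley: (T₁ − T₂)R = Iα = I(a/R), so T₁ − T₂ = (I/R²)a = (1/2)M_p a = 5.950·a.
Adding the three: (m₁ − m₂)g = (m₁ + m₂ + 5.950)a, so a = (4.66 − 3.52)(9.8)/(4.66 + 3.52 + 5.950) = 0.7907 m/s².
α = a/R = 0.7907/0.362 = 2.184 rad/s².

α ≈ 2.18 rad/s²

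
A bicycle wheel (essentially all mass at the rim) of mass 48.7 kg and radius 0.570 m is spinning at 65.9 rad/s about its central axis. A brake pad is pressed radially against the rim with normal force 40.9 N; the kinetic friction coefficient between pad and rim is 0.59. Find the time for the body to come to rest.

I = MR² = (48.7)(0.570)² = 15.82 kg·m².
Friction force f = μN = (0.59)(40.9) = 24.13 N at the rim; torque magnitude τ = fR = 13.75 N·m, opposing ω.
|α| = τ/I = 13.75/15.82 = 0.8693 rad/s² (deceleration).
0 = ω₀ − |α|t ⇒ t = ω₀/|α| = 65.9/0.8693 = 75.81 s.

t ≈ 75.8 s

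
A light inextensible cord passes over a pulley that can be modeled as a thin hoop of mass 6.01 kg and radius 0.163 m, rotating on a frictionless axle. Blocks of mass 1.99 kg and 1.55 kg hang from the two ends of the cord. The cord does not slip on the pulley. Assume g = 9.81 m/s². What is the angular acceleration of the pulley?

α ≈ 2.77 rad/s²

I = MR² = (6.01)(0.163)² = 0.1597 kg·m².
Heavier block: m₁g − T₁ = m₁a. Lighter block: T₂ − m₂g = m₂a.
Pulley: (T₁ − T₂)R = Iα = I(a/R), so T₁ − T₂ = (I/R²)a = 1·M_p a = 6.010·a.
Adding the three: (m₁ − m₂)g = (m₁ + m₂ + 6.010)a, so a = (1.99 − 1.55)(9.81)/(1.99 + 1.55 + 6.010) = 0.4520 m/s².
α = a/R = 0.4520/0.163 = 2.773 rad/s².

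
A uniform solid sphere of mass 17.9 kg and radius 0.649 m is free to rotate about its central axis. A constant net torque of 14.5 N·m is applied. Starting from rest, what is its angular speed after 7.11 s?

ω ≈ 34.2 rad/s

I = (2/5)MR² = (2/5)(17.9)(0.649)² = 3.016 kg·m².
α = τ/I = 14.5/3.016 = 4.808 rad/s².
ω = ω₀ + αt = 0 + (4.808)(7.11) = 34.18 rad/s.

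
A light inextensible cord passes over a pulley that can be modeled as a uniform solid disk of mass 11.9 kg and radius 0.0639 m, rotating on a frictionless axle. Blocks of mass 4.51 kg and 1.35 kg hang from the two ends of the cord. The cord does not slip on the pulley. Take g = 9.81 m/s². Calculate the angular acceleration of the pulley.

I = ½MR² = (1/2)(11.9)(0.0639)² = 0.02430 kg·m².
Heavier block: m₁g − T₁ = m₁a. Lighter block: T₂ − m₂g = m₂a.
Pulley: (T₁ − T₂)R = Iα = I(a/R), so T₁ − T₂ = (I/R²)a = (1/2)M_p a = 5.950·a.
Adding the three: (m₁ − m₂)g = (m₁ + m₂ + 5.950)a, so a = (4.51 − 1.35)(9.81)/(4.51 + 1.35 + 5.950) = 2.625 m/s².
α = a/R = 2.625/0.0639 = 41.08 rad/s².

α ≈ 41.1 rad/s²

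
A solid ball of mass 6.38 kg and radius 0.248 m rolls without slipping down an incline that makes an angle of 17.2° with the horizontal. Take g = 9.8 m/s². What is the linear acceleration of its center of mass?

a ≈ 2.07 m/s²

Translation along the incline: Mg sinθ − f = Ma.
Rotation about the center: fR = Iα with I = (2/5)MR². No-slip gives a = αR, so f = (I/R²)a = (2/5)M a.
Substituting: Mg sinθ = (1 + 0.4000)Ma, so a = g sinθ/(1 + 0.4000) = (9.8) sin 17.2° / 1.400 = 2.070 m/s².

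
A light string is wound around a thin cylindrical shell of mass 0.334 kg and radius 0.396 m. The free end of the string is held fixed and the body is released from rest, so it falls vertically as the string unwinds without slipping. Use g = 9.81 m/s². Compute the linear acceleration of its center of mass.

a ≈ 4.91 m/s²

Translation: Mg − T = Ma. Rotation about the center: TR = Iα with I = MR².
With a = αR: T = (I/R²)a = M a, so Mg = (1 + 1.000)Ma.
a = g/(1 + 1.000) = 9.81/2.000 = 4.905 m/s².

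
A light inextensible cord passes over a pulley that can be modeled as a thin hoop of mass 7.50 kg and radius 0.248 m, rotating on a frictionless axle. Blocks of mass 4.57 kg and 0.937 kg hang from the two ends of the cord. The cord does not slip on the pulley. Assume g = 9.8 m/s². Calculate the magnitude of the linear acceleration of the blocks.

a ≈ 2.74 m/s²

I = MR² = (7.50)(0.248)² = 0.4613 kg·m².
Heavier block: m₁g − T₁ = m₁a. Lighter block: T₂ − m₂g = m₂a.
Pulley: (T₁ − T₂)R = Iα = I(a/R), so T₁ − T₂ = (I/R²)a = 1·M_p a = 7.500·a.
Adding the three: (m₁ − m₂)g = (m₁ + m₂ + 7.500)a, so a = (4.57 − 0.937)(9.8)/(4.57 + 0.937 + 7.500) = 2.737 m/s².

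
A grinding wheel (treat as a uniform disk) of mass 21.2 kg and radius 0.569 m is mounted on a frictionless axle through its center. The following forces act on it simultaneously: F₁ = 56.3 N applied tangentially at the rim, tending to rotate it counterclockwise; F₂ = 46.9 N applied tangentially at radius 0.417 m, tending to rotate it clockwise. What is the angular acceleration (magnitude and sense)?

I = ½MR² = (1/2)(21.2)(0.569)² = 3.432 kg·m².
Taking counterclockwise as positive: τ₁ = +(56.3)(0.569) = +32.03 N·m; τ₂ = −(46.9)(0.417) = −19.56 N·m.
Net torque τ = 12.48 N·m.
α = τ/I = 12.48/3.432 = 3.636 rad/s².

α ≈ 3.64 rad/s², counterclockwise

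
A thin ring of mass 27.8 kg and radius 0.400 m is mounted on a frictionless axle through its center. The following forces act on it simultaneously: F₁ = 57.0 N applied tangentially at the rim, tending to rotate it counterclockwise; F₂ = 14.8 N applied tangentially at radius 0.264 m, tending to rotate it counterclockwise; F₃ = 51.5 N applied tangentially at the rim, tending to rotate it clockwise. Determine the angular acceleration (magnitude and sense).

α ≈ 1.37 rad/s², counterclockwise

I = MR² = (27.8)(0.400)² = 4.448 kg·m².
Taking counterclockwise as positive: τ₁ = +(57.0)(0.400) = +22.80 N·m; τ₂ = +(14.8)(0.264) = +3.907 N·m; τ₃ = −(51.5)(0.400) = −20.60 N·m.
Net torque τ = 6.107 N·m.
α = τ/I = 6.107/4.448 = 1.373 rad/s².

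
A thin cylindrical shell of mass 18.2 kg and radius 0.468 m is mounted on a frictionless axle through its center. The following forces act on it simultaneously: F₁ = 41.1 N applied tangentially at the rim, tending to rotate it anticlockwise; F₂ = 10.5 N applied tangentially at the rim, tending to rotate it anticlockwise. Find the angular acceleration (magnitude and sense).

I = MR² = (18.2)(0.468)² = 3.986 kg·m².
Taking anticlockwise as positive: τ₁ = +(41.1)(0.468) = +19.23 N·m; τ₂ = +(10.5)(0.468) = +4.914 N·m.
Net torque τ = 24.15 N·m.
α = τ/I = 24.15/3.986 = 6.058 rad/s².

α ≈ 6.06 rad/s², anticlockwise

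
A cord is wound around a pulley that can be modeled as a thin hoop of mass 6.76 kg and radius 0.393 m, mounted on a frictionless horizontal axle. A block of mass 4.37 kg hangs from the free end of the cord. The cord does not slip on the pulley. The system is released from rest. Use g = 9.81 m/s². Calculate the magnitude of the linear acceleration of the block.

a ≈ 3.85 m/s²

I = MR² = (6.76)(0.393)² = 1.044 kg·m².
Block: mg − T = ma. Pulley: TR = Iα. No-slip: a = αR, so T = (I/R²)a = 6.760·a.
Then mg = (m + 6.760)a, so a = (4.37)(9.81)/(4.37 + 6.760) = 3.852 m/s².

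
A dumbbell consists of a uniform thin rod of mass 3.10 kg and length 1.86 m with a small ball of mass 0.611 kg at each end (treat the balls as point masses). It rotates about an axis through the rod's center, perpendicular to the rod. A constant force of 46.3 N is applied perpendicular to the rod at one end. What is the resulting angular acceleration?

I_rod = (1/12)ML² = (1/12)(3.10)(1.86)² = 0.8937 kg·m².
I_balls = 2·m·(L/2)² = 2(0.611)(0.9300)² = 1.057 kg·m².
Total I = 1.951 kg·m².
τ = F·(L/2) = (46.3)(0.930) = 43.06 N·m.
α = τ/I = 43.06/1.951 = 22.07 rad/s².

α ≈ 22.1 rad/s²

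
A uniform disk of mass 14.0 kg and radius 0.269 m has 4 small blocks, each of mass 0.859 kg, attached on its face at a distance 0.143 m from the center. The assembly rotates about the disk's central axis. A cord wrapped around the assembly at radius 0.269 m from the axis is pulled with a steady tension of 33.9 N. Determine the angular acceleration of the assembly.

I_disk = ½MR² = ½(14.0)(0.269)² = 0.5065 kg·m².
I_blocks = 4·m·r² = 4(0.859)(0.143)² = 0.07026 kg·m².
Total I = 0.5768 kg·m².
τ = F r = (33.9)(0.269) = 9.119 N·m.
α = τ/I = 9.119/0.5768 = 15.81 rad/s².

α ≈ 15.8 rad/s²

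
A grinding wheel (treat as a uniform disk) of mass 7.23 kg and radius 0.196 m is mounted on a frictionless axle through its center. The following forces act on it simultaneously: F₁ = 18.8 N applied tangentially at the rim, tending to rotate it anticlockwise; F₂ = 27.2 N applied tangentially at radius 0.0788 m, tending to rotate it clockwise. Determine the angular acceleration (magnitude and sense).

I = ½MR² = (1/2)(7.23)(0.196)² = 0.1389 kg·m².
Taking anticlockwise as positive: τ₁ = +(18.8)(0.196) = +3.685 N·m; τ₂ = −(27.2)(0.0788) = −2.143 N·m.
Net torque τ = 1.541 N·m.
α = τ/I = 1.541/0.1389 = 11.10 rad/s².

α ≈ 11.1 rad/s², anticlockwise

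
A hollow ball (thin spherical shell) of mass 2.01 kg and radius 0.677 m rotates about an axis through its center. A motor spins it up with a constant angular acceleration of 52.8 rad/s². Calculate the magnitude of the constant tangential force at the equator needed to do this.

I = (2/3)MR² = (2/3)(2.01)(0.677)² = 0.6142 kg·m².
The required torque is τ = Iα = (0.6142)(52.80) = 32.43 N·m.
A tangential force at the equator gives τ = FR, so F = τ/R = 32.43/0.677 = 47.90 N.

F ≈ 47.9 N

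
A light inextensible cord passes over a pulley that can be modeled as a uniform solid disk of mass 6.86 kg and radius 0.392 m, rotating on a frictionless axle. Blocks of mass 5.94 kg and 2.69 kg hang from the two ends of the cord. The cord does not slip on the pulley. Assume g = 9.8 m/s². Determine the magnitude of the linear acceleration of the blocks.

a ≈ 2.64 m/s²

I = ½MR² = (1/2)(6.86)(0.392)² = 0.5271 kg·m².
Heavier block: m₁g − T₁ = m₁a. Lighter block: T₂ − m₂g = m₂a.
Pulley: (T₁ − T₂)R = Iα = I(a/R), so T₁ − T₂ = (I/R²)a = (1/2)M_p a = 3.430·a.
Adding the three: (m₁ − m₂)g = (m₁ + m₂ + 3.430)a, so a = (5.94 − 2.69)(9.8)/(5.94 + 2.69 + 3.430) = 2.641 m/s².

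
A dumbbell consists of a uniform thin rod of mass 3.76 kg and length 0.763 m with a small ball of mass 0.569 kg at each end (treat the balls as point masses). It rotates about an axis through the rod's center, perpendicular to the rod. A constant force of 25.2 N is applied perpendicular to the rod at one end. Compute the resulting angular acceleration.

α ≈ 27.6 rad/s²

I_rod = (1/12)ML² = (1/12)(3.76)(0.763)² = 0.1824 kg·m².
I_balls = 2·m·(L/2)² = 2(0.569)(0.3815)² = 0.1656 kg·m².
Total I = 0.3480 kg·m².
τ = F·(L/2) = (25.2)(0.382) = 9.614 N·m.
α = τ/I = 9.614/0.3480 = 27.62 rad/s².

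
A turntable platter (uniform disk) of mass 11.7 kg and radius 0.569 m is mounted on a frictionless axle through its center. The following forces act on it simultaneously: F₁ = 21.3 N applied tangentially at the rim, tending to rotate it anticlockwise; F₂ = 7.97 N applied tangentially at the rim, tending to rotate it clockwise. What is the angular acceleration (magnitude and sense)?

α ≈ 4.00 rad/s², anticlockwise

I = ½MR² = (1/2)(11.7)(0.569)² = 1.894 kg·m².
Taking anticlockwise as positive: τ₁ = +(21.3)(0.569) = +12.12 N·m; τ₂ = −(7.97)(0.569) = −4.535 N·m.
Net torque τ = 7.585 N·m.
α = τ/I = 7.585/1.894 = 4.005 rad/s².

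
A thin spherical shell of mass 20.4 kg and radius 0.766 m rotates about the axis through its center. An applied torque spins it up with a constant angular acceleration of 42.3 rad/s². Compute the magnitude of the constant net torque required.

τ ≈ 338 N·m

I = (2/3)MR² = (2/3)(20.4)(0.766)² = 7.980 kg·m².
τ = Iα = (7.980)(42.30) = 337.5 N·m.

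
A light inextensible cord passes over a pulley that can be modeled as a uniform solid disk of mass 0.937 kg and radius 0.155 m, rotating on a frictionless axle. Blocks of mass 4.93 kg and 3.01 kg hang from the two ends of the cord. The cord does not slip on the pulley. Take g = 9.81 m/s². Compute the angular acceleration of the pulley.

I = ½MR² = (1/2)(0.937)(0.155)² = 0.01126 kg·m².
Heavier block: m₁g − T₁ = m₁a. Lighter block: T₂ − m₂g = m₂a.
Pulley: (T₁ − T₂)R = Iα = I(a/R), so T₁ − T₂ = (I/R²)a = (1/2)M_p a = 0.4685·a.
Adding the three: (m₁ − m₂)g = (m₁ + m₂ + 0.4685)a, so a = (4.93 − 3.01)(9.81)/(4.93 + 3.01 + 0.4685) = 2.240 m/s².
α = a/R = 2.240/0.155 = 14.45 rad/s².

α ≈ 14.5 rad/s²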